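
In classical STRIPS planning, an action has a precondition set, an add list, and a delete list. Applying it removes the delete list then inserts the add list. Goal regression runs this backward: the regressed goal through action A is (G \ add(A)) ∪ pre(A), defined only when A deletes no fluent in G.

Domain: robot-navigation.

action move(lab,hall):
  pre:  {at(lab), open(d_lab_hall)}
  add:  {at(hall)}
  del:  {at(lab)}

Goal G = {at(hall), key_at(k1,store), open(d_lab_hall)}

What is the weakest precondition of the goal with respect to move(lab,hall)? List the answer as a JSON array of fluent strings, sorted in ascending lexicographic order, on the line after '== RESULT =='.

Regress:
  G ∩ del = {}  (empty — regression defined)
  G \ add = {at(hall), key_at(k1,store), open(d_lab_hall)} \ {at(hall)} = {key_at(k1,store), open(d_lab_hall)}
  ∪ pre   = {key_at(k1,store), open(d_lab_hall)} ∪ {at(lab), open(d_lab_hall)}
          = {at(lab), key_at(k1,store), open(d_lab_hall)}

== RESULT ==
["at(lab)", "key_at(k1,store)", "open(d_lab_hall)"]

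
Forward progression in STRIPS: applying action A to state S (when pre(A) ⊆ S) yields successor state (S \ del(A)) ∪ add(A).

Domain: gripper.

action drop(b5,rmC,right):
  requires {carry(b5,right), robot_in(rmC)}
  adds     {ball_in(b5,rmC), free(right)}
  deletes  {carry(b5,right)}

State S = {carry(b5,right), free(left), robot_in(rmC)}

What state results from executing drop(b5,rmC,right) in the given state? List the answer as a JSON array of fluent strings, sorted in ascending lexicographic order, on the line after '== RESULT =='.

Compute (S \ del) ∪ add:
  pre ⊆ S: {carry(b5,right), robot_in(rmC)} ⊆ S  — applicable
  S \ del = {free(left), robot_in(rmC)}
  ∪ add   = {ball_in(b5,rmC), free(left), free(right), robot_in(rmC)}

== RESULT ==
["ball_in(b5,rmC)", "free(left)", "free(right)", "robot_in(rmC)"]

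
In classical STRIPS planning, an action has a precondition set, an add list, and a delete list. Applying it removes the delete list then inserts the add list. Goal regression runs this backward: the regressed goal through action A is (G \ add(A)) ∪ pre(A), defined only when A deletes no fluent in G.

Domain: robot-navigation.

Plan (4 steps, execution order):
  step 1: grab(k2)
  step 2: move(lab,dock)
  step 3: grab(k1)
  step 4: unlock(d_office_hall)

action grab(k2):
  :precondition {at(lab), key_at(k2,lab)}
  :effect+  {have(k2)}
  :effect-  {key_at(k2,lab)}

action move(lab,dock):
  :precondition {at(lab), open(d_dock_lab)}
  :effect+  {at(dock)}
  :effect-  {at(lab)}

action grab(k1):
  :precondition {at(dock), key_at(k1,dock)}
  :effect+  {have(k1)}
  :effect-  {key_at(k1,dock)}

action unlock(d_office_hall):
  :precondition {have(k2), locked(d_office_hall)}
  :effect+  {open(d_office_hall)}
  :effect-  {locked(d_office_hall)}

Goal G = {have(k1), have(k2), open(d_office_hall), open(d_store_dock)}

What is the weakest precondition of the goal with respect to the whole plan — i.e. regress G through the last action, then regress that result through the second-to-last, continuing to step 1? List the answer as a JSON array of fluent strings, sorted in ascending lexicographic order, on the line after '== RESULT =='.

Regress step by step:
  through step 4 (unlock(d_office_hall)): drop {open(d_office_hall)}, keep {have(k1), have(k2), open(d_store_dock)}, require {have(k2), locked(d_office_hall)}
    → {have(k1), have(k2), locked(d_office_hall), open(d_store_dock)}
  through step 3 (grab(k1)): drop {have(k1)}, keep {have(k2), locked(d_office_hall), open(d_store_dock)}, require {at(dock), key_at(k1,dock)}
    → {at(dock), have(k2), key_at(k1,dock), locked(d_office_hall), open(d_store_dock)}
  through step 2 (move(lab,dock)): drop {at(dock)}, keep {have(k2), key_at(k1,dock), locked(d_office_hall), open(d_store_dock)}, require {at(lab), open(d_dock_lab)}
    → {at(lab), have(k2), key_at(k1,dock), locked(d_office_hall), open(d_dock_lab), open(d_store_dock)}
  through step 1 (grab(k2)): drop {have(k2)}, keep {at(lab), key_at(k1,dock), locked(d_office_hall), open(d_dock_lab), open(d_store_dock)}, require {at(lab), key_at(k2,lab)}
    → {at(lab), key_at(k1,dock), key_at(k2,lab), locked(d_office_hall), open(d_dock_lab), open(d_store_dock)}

== RESULT ==
["at(lab)", "key_at(k1,dock)", "key_at(k2,lab)", "locked(d_office_hall)", "open(d_dock_lab)", "open(d_store_dock)"]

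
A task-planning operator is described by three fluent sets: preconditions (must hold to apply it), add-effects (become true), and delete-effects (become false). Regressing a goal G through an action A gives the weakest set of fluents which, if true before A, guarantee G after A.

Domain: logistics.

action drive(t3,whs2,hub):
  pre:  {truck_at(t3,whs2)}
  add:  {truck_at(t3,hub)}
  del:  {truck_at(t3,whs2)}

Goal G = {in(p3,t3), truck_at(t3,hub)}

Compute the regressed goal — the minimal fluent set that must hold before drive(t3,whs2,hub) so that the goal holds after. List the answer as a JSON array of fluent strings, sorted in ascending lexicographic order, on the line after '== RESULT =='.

Compute (G \ add) ∪ pre:
  G ∩ del = {}  (empty — regression defined)
  G \ add = {in(p3,t3), truck_at(t3,hub)} \ {truck_at(t3,hub)} = {in(p3,t3)}
  ∪ pre   = {in(p3,t3)} ∪ {truck_at(t3,whs2)}
          = {in(p3,t3), truck_at(t3,whs2)}

== RESULT ==
["in(p3,t3)", "truck_at(t3,whs2)"]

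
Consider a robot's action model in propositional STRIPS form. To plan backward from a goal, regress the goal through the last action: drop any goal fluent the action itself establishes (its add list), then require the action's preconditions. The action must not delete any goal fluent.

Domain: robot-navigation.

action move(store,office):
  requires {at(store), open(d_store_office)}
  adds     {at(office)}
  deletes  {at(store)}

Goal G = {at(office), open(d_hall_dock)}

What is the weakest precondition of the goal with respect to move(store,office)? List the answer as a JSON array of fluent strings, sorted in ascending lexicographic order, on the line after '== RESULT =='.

Regress:
  G ∩ del = {}  (empty — regression defined)
  G \ add = {at(office), open(d_hall_dock)} \ {at(office)} = {open(d_hall_dock)}
  ∪ pre   = {open(d_hall_dock)} ∪ {at(store), open(d_store_office)}
          = {at(store), open(d_hall_dock), open(d_store_office)}

== RESULT ==
["at(store)", "open(d_hall_dock)", "open(d_store_office)"]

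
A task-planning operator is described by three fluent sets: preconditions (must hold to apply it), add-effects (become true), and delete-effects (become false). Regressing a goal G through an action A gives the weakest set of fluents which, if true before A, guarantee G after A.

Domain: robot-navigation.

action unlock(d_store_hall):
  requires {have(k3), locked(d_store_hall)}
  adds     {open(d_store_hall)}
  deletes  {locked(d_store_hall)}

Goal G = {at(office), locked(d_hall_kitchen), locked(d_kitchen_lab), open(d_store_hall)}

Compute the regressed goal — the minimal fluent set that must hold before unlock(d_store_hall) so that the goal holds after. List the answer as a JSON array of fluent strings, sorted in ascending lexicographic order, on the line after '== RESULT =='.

Compute (G \ add) ∪ pre:
  G ∩ del = {}  (empty — regression defined)
  G \ add = {at(office), locked(d_hall_kitchen), locked(d_kitchen_lab), open(d_store_hall)} \ {open(d_store_hall)} = {at(office), locked(d_hall_kitchen), locked(d_kitchen_lab)}
  ∪ pre   = {at(office), locked(d_hall_kitchen), locked(d_kitchen_lab)} ∪ {have(k3), locked(d_store_hall)}
          = {at(office), have(k3), locked(d_hall_kitchen), locked(d_kitchen_lab), locked(d_store_hall)}

== RESULT ==
["at(office)", "have(k3)", "locked(d_hall_kitchen)", "locked(d_kitchen_lab)", "locked(d_store_hall)"]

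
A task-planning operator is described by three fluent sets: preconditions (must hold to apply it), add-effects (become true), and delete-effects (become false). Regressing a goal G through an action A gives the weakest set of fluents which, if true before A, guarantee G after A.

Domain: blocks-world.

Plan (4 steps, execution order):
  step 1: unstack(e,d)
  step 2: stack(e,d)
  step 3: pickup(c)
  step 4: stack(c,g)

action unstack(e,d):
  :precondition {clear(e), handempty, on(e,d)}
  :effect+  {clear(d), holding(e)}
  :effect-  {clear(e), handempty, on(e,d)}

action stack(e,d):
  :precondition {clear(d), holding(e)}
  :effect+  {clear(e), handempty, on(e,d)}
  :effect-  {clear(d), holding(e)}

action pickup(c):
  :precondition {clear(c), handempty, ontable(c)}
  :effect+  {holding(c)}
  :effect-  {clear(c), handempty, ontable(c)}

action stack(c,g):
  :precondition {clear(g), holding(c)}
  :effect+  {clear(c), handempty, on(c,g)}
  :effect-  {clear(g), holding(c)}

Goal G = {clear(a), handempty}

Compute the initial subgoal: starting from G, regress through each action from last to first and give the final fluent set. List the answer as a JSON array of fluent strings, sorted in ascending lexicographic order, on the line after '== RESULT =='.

Regress step by step:
  through step 4 (stack(c,g)): drop {handempty}, keep {clear(a)}, require {clear(g), holding(c)}
    → {clear(a), clear(g), holding(c)}
  through step 3 (pickup(c)): drop {holding(c)}, keep {clear(a), clear(g)}, require {clear(c), handempty, ontable(c)}
    → {clear(a), clear(c), clear(g), handempty, ontable(c)}
  through step 2 (stack(e,d)): drop {handempty}, keep {clear(a), clear(c), clear(g), ontable(c)}, require {clear(d), holding(e)}
    → {clear(a), clear(c), clear(d), clear(g), holding(e), ontable(c)}
  through step 1 (unstack(e,d)): drop {clear(d), holding(e)}, keep {clear(a), clear(c), clear(g), ontable(c)}, require {clear(e), handempty, on(e,d)}
    → {clear(a), clear(c), clear(e), clear(g), handempty, on(e,d), ontable(c)}

== RESULT ==
["clear(a)", "clear(c)", "clear(e)", "clear(g)", "handempty", "on(e,d)", "ontable(c)"]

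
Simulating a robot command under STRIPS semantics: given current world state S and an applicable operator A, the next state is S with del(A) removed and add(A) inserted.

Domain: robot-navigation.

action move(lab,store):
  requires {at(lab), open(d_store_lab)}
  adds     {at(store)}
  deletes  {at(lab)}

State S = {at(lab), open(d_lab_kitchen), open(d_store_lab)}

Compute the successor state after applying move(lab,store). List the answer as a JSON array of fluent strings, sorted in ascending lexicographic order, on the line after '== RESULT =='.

Progress:
  pre ⊆ S: {at(lab), open(d_store_lab)} ⊆ S  — applicable
  S \ del = {open(d_lab_kitchen), open(d_store_lab)}
  ∪ add   = {at(store), open(d_lab_kitchen), open(d_store_lab)}

== RESULT ==
["at(store)", "open(d_lab_kitchen)", "open(d_store_lab)"]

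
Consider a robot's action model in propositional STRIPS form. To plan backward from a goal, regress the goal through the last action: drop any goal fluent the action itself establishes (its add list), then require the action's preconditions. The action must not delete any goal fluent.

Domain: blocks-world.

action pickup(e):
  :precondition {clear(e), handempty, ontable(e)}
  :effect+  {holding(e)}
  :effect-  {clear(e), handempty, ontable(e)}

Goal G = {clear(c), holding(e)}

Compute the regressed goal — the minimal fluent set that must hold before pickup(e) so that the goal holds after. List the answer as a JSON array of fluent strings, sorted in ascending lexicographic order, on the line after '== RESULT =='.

Compute (G \ add) ∪ pre:
  G ∩ del = {}  (empty — regression defined)
  G \ add = {clear(c), holding(e)} \ {holding(e)} = {clear(c)}
  ∪ pre   = {clear(c)} ∪ {clear(e), handempty, ontable(e)}
          = {clear(c), clear(e), handempty, ontable(e)}

== RESULT ==
["clear(c)", "clear(e)", "handempty", "ontable(e)"]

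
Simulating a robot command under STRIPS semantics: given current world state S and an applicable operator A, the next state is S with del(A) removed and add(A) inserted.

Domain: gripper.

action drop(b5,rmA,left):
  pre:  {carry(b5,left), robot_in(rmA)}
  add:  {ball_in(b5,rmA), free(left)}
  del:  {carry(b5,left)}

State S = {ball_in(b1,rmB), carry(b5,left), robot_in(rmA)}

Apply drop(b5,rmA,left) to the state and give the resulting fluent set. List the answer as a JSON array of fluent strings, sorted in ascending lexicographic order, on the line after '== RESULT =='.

Compute (S \ del) ∪ add:
  pre ⊆ S: {carry(b5,left), robot_in(rmA)} ⊆ S  — applicable
  S \ del = {ball_in(b1,rmB), robot_in(rmA)}
  ∪ add   = {ball_in(b1,rmB), ball_in(b5,rmA), free(left), robot_in(rmA)}

== RESULT ==
["ball_in(b1,rmB)", "ball_in(b5,rmA)", "free(left)", "robot_in(rmA)"]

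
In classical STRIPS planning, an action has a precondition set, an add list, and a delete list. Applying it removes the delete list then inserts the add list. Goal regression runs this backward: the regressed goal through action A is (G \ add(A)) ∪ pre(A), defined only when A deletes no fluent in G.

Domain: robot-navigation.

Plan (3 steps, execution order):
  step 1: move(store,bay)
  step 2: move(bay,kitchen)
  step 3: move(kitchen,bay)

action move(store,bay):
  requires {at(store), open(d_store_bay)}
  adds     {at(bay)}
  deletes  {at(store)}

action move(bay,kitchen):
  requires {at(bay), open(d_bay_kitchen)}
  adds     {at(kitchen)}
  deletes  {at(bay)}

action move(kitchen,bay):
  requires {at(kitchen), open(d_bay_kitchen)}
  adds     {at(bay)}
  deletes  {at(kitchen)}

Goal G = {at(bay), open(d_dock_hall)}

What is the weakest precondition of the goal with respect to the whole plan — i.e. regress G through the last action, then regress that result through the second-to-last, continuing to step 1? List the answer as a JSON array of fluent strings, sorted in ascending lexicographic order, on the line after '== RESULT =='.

Regress step by step:
  through step 3 (move(kitchen,bay)): drop {at(bay)}, keep {open(d_dock_hall)}, require {at(kitchen), open(d_bay_kitchen)}
    → {at(kitchen), open(d_bay_kitchen), open(d_dock_hall)}
  through step 2 (move(bay,kitchen)): drop {at(kitchen)}, keep {open(d_bay_kitchen), open(d_dock_hall)}, require {at(bay), open(d_bay_kitchen)}
    → {at(bay), open(d_bay_kitchen), open(d_dock_hall)}
  through step 1 (move(store,bay)): drop {at(bay)}, keep {open(d_bay_kitchen), open(d_dock_hall)}, require {at(store), open(d_store_bay)}
    → {at(store), open(d_bay_kitchen), open(d_dock_hall), open(d_store_bay)}

== RESULT ==
["at(store)", "open(d_bay_kitchen)", "open(d_dock_hall)", "open(d_store_bay)"]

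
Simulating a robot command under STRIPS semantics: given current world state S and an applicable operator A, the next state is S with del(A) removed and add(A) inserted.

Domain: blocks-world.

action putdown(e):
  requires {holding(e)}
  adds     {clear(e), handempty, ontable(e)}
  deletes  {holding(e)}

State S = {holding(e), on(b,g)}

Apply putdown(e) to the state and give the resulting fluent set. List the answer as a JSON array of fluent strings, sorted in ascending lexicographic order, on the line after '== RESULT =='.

Progress:
  pre ⊆ S: {holding(e)} ⊆ S  — applicable
  S \ del = {on(b,g)}
  ∪ add   = {clear(e), handempty, on(b,g), ontable(e)}

== RESULT ==
["clear(e)", "handempty", "on(b,g)", "ontable(e)"]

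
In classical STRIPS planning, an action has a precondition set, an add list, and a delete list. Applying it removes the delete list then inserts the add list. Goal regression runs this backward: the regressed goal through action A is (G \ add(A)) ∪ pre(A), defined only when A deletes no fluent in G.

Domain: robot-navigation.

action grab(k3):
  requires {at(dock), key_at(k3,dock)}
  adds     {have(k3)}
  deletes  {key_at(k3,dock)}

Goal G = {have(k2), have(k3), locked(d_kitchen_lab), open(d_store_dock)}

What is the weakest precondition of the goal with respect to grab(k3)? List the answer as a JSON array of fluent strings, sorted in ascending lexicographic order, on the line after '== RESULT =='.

Compute (G \ add) ∪ pre:
  G ∩ del = {}  (empty — regression defined)
  G \ add = {have(k2), have(k3), locked(d_kitchen_lab), open(d_store_dock)} \ {have(k3)} = {have(k2), locked(d_kitchen_lab), open(d_store_dock)}
  ∪ pre   = {have(k2), locked(d_kitchen_lab), open(d_store_dock)} ∪ {at(dock), key_at(k3,dock)}
          = {at(dock), have(k2), key_at(k3,dock), locked(d_kitchen_lab), open(d_store_dock)}

== RESULT ==
["at(dock)", "have(k2)", "key_at(k3,dock)", "locked(d_kitchen_lab)", "open(d_store_dock)"]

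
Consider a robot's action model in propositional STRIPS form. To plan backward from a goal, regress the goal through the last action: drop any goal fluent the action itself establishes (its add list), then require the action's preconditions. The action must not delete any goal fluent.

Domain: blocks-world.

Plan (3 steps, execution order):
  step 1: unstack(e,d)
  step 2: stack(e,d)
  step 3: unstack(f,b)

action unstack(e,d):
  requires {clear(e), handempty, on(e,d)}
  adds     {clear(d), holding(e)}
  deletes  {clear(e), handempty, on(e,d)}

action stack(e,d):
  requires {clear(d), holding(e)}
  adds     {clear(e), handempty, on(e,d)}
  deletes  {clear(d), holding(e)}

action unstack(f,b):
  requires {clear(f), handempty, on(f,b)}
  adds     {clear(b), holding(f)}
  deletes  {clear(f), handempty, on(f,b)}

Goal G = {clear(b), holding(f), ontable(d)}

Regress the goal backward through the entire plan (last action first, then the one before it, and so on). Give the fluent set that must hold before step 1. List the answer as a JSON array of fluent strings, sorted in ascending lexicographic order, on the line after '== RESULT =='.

Work backward from the goal:
  through step 3 (unstack(f,b)): drop {clear(b), holding(f)}, keep {ontable(d)}, require {clear(f), handempty, on(f,b)}
    → {clear(f), handempty, on(f,b), ontable(d)}
  through step 2 (stack(e,d)): drop {handempty}, keep {clear(f), on(f,b), ontable(d)}, require {clear(d), holding(e)}
    → {clear(d), clear(f), holding(e), on(f,b), ontable(d)}
  through step 1 (unstack(e,d)): drop {clear(d), holding(e)}, keep {clear(f), on(f,b), ontable(d)}, require {clear(e), handempty, on(e,d)}
    → {clear(e), clear(f), handempty, on(e,d), on(f,b), ontable(d)}

== RESULT ==
["clear(e)", "clear(f)", "handempty", "on(e,d)", "on(f,b)", "ontable(d)"]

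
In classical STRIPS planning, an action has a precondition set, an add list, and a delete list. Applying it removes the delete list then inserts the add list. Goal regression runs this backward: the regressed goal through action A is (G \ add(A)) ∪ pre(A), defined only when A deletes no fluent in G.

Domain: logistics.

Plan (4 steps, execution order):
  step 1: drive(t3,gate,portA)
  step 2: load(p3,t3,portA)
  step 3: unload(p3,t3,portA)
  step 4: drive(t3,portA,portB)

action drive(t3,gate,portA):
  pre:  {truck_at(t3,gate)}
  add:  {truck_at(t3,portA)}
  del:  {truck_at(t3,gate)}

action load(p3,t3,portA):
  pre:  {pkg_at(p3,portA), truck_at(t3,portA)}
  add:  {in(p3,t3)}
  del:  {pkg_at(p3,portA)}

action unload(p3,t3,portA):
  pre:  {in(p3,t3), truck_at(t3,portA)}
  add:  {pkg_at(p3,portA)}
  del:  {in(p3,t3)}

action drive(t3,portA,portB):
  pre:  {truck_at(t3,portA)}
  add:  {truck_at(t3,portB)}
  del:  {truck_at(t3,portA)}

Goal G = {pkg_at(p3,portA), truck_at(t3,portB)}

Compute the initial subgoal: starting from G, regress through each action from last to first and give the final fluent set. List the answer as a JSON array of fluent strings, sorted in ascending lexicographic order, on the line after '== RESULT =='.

Work backward from the goal:
  through step 4 (drive(t3,portA,portB)): drop {truck_at(t3,portB)}, keep {pkg_at(p3,portA)}, require {truck_at(t3,portA)}
    → {pkg_at(p3,portA), truck_at(t3,portA)}
  through step 3 (unload(p3,t3,portA)): drop {pkg_at(p3,portA)}, keep {truck_at(t3,portA)}, require {in(p3,t3), truck_at(t3,portA)}
    → {in(p3,t3), truck_at(t3,portA)}
  through step 2 (load(p3,t3,portA)): drop {in(p3,t3)}, keep {truck_at(t3,portA)}, require {pkg_at(p3,portA), truck_at(t3,portA)}
    → {pkg_at(p3,portA), truck_at(t3,portA)}
  through step 1 (drive(t3,gate,portA)): drop {truck_at(t3,portA)}, keep {pkg_at(p3,portA)}, require {truck_at(t3,gate)}
    → {pkg_at(p3,portA), truck_at(t3,gate)}

== RESULT ==
["pkg_at(p3,portA)", "truck_at(t3,gate)"]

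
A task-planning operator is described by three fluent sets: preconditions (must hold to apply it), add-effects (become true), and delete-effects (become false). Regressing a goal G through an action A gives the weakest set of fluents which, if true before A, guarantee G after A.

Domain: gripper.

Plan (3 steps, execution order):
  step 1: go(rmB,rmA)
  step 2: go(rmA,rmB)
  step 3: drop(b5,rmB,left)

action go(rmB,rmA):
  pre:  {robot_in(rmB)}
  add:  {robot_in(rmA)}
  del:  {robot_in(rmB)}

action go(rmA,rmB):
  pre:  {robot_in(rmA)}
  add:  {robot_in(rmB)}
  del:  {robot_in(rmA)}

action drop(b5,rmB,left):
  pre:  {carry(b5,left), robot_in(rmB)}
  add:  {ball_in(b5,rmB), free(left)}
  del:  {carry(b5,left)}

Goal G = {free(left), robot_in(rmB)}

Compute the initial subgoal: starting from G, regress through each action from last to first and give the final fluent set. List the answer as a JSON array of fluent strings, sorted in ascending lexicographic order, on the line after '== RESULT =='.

Work backward from the goal:
  through step 3 (drop(b5,rmB,left)): drop {free(left)}, keep {robot_in(rmB)}, require {carry(b5,left), robot_in(rmB)}
    → {carry(b5,left), robot_in(rmB)}
  through step 2 (go(rmA,rmB)): drop {robot_in(rmB)}, keep {carry(b5,left)}, require {robot_in(rmA)}
    → {carry(b5,left), robot_in(rmA)}
  through step 1 (go(rmB,rmA)): drop {robot_in(rmA)}, keep {carry(b5,left)}, require {robot_in(rmB)}
    → {carry(b5,left), robot_in(rmB)}

== RESULT ==
["carry(b5,left)", "robot_in(rmB)"]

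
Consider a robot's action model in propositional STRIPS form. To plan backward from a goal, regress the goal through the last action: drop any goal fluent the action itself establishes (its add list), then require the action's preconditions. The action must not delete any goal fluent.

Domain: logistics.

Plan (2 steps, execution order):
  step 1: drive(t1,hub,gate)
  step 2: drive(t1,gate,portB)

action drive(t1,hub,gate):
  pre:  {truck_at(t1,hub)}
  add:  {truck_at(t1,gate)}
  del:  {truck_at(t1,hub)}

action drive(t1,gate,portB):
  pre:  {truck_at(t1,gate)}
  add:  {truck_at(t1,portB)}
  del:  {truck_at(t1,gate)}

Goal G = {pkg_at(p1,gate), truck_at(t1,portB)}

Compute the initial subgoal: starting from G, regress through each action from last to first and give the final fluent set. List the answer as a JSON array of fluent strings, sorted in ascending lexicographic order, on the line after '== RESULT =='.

Regress step by step:
  through step 2 (drive(t1,gate,portB)): drop {truck_at(t1,portB)}, keep {pkg_at(p1,gate)}, require {truck_at(t1,gate)}
    → {pkg_at(p1,gate), truck_at(t1,gate)}
  through step 1 (drive(t1,hub,gate)): drop {truck_at(t1,gate)}, keep {pkg_at(p1,gate)}, require {truck_at(t1,hub)}
    → {pkg_at(p1,gate), truck_at(t1,hub)}

== RESULT ==
["pkg_at(p1,gate)", "truck_at(t1,hub)"]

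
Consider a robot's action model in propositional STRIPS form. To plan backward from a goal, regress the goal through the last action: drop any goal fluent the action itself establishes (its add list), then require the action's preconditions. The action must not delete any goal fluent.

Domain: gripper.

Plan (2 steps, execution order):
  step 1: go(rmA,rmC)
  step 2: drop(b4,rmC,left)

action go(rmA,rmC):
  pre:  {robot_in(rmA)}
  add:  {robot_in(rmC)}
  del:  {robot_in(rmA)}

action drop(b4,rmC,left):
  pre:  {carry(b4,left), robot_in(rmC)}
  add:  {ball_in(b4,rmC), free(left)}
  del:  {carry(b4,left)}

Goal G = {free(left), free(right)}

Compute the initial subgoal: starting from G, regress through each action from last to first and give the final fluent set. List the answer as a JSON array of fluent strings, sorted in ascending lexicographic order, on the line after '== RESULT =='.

Regress step by step:
  through step 2 (drop(b4,rmC,left)): drop {free(left)}, keep {free(right)}, require {carry(b4,left), robot_in(rmC)}
    → {carry(b4,left), free(right), robot_in(rmC)}
  through step 1 (go(rmA,rmC)): drop {robot_in(rmC)}, keep {carry(b4,left), free(right)}, require {robot_in(rmA)}
    → {carry(b4,left), free(right), robot_in(rmA)}

== RESULT ==
["carry(b4,left)", "free(right)", "robot_in(rmA)"]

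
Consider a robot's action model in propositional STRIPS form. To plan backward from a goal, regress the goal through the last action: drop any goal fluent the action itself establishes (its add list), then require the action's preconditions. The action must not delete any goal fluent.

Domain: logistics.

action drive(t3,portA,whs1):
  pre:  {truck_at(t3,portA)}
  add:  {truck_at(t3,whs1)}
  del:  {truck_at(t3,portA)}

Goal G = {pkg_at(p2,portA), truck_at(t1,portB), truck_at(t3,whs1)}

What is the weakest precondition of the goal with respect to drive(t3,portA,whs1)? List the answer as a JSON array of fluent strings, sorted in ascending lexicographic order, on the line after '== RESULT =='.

Compute (G \ add) ∪ pre:
  G ∩ del = {}  (empty — regression defined)
  G \ add = {pkg_at(p2,portA), truck_at(t1,portB), truck_at(t3,whs1)} \ {truck_at(t3,whs1)} = {pkg_at(p2,portA), truck_at(t1,portB)}
  ∪ pre   = {pkg_at(p2,portA), truck_at(t1,portB)} ∪ {truck_at(t3,portA)}
          = {pkg_at(p2,portA), truck_at(t1,portB), truck_at(t3,portA)}

== RESULT ==
["pkg_at(p2,portA)", "truck_at(t1,portB)", "truck_at(t3,portA)"]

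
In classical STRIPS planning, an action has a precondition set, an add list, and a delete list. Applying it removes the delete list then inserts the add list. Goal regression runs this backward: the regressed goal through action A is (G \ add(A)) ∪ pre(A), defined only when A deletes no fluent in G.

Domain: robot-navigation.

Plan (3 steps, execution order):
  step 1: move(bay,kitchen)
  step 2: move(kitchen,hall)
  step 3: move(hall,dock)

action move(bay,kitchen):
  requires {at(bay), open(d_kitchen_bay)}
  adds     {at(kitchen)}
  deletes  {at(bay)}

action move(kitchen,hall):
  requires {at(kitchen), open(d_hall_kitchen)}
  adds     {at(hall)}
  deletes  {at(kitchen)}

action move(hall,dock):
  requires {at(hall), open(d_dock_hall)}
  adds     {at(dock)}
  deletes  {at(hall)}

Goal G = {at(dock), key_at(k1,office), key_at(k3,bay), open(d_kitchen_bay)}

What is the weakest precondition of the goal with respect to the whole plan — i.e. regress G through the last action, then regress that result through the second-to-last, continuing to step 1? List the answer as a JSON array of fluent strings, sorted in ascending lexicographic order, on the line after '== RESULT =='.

Regress step by step:
  through step 3 (move(hall,dock)): drop {at(dock)}, keep {key_at(k1,office), key_at(k3,bay), open(d_kitchen_bay)}, require {at(hall), open(d_dock_hall)}
    → {at(hall), key_at(k1,office), key_at(k3,bay), open(d_dock_hall), open(d_kitchen_bay)}
  through step 2 (move(kitchen,hall)): drop {at(hall)}, keep {key_at(k1,office), key_at(k3,bay), open(d_dock_hall), open(d_kitchen_bay)}, require {at(kitchen), open(d_hall_kitchen)}
    → {at(kitchen), key_at(k1,office), key_at(k3,bay), open(d_dock_hall), open(d_hall_kitchen), open(d_kitchen_bay)}
  through step 1 (move(bay,kitchen)): drop {at(kitchen)}, keep {key_at(k1,office), key_at(k3,bay), open(d_dock_hall), open(d_hall_kitchen), open(d_kitchen_bay)}, require {at(bay), open(d_kitchen_bay)}
    → {at(bay), key_at(k1,office), key_at(k3,bay), open(d_dock_hall), open(d_hall_kitchen), open(d_kitchen_bay)}

== RESULT ==
["at(bay)", "key_at(k1,office)", "key_at(k3,bay)", "open(d_dock_hall)", "open(d_hall_kitchen)", "open(d_kitchen_bay)"]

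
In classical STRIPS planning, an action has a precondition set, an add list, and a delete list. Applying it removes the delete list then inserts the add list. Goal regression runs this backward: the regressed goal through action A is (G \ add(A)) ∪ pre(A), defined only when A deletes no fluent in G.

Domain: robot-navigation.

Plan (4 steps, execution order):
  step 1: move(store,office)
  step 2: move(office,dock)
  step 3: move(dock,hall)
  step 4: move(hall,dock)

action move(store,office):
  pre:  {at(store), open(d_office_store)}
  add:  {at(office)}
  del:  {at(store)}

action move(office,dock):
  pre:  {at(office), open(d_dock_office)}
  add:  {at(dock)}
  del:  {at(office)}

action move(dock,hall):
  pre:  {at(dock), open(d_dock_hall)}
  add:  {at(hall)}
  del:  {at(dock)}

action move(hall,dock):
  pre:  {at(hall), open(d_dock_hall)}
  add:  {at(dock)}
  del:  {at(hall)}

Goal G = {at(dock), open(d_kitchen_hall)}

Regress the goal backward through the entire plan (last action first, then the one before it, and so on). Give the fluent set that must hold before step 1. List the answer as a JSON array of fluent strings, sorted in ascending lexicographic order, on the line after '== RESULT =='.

Work backward from the goal:
  through step 4 (move(hall,dock)): drop {at(dock)}, keep {open(d_kitchen_hall)}, require {at(hall), open(d_dock_hall)}
    → {at(hall), open(d_dock_hall), open(d_kitchen_hall)}
  through step 3 (move(dock,hall)): drop {at(hall)}, keep {open(d_dock_hall), open(d_kitchen_hall)}, require {at(dock), open(d_dock_hall)}
    → {at(dock), open(d_dock_hall), open(d_kitchen_hall)}
  through step 2 (move(office,dock)): drop {at(dock)}, keep {open(d_dock_hall), open(d_kitchen_hall)}, require {at(office), open(d_dock_office)}
    → {at(office), open(d_dock_hall), open(d_dock_office), open(d_kitchen_hall)}
  through step 1 (move(store,office)): drop {at(office)}, keep {open(d_dock_hall), open(d_dock_office), open(d_kitchen_hall)}, require {at(store), open(d_office_store)}
    → {at(store), open(d_dock_hall), open(d_dock_office), open(d_kitchen_hall), open(d_office_store)}

== RESULT ==
["at(store)", "open(d_dock_hall)", "open(d_dock_office)", "open(d_kitchen_hall)", "open(d_office_store)"]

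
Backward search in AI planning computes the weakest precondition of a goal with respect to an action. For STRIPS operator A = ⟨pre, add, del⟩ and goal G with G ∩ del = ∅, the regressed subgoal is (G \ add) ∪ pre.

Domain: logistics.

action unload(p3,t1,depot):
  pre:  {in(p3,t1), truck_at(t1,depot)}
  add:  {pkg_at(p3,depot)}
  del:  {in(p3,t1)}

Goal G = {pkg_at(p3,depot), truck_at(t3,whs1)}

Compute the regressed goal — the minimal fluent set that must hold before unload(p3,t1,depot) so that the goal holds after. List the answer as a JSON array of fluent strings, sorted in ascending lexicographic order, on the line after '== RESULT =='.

Compute (G \ add) ∪ pre:
  G ∩ del = {}  (empty — regression defined)
  G \ add = {pkg_at(p3,depot), truck_at(t3,whs1)} \ {pkg_at(p3,depot)} = {truck_at(t3,whs1)}
  ∪ pre   = {truck_at(t3,whs1)} ∪ {in(p3,t1), truck_at(t1,depot)}
          = {in(p3,t1), truck_at(t1,depot), truck_at(t3,whs1)}

== RESULT ==
["in(p3,t1)", "truck_at(t1,depot)", "truck_at(t3,whs1)"]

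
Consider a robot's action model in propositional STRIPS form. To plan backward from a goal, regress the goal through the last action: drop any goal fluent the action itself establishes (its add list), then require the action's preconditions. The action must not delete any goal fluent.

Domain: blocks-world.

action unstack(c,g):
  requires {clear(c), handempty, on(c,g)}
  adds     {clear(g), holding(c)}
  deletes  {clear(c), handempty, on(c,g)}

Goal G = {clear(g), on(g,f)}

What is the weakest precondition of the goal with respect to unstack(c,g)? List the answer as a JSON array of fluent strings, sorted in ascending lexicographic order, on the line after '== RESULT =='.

Regress:
  G ∩ del = {}  (empty — regression defined)
  G \ add = {clear(g), on(g,f)} \ {clear(g), holding(c)} = {on(g,f)}
  ∪ pre   = {on(g,f)} ∪ {clear(c), handempty, on(c,g)}
          = {clear(c), handempty, on(c,g), on(g,f)}

== RESULT ==
["clear(c)", "handempty", "on(c,g)", "on(g,f)"]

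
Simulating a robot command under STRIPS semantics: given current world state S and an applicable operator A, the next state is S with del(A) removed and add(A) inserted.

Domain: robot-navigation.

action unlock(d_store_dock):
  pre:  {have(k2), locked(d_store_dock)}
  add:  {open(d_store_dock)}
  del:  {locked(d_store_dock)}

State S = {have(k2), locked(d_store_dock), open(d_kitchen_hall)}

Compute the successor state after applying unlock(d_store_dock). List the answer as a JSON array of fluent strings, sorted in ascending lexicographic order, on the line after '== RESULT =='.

Compute (S \ del) ∪ add:
  pre ⊆ S: {have(k2), locked(d_store_dock)} ⊆ S  — applicable
  S \ del = {have(k2), open(d_kitchen_hall)}
  ∪ add   = {have(k2), open(d_kitchen_hall), open(d_store_dock)}

== RESULT ==
["have(k2)", "open(d_kitchen_hall)", "open(d_store_dock)"]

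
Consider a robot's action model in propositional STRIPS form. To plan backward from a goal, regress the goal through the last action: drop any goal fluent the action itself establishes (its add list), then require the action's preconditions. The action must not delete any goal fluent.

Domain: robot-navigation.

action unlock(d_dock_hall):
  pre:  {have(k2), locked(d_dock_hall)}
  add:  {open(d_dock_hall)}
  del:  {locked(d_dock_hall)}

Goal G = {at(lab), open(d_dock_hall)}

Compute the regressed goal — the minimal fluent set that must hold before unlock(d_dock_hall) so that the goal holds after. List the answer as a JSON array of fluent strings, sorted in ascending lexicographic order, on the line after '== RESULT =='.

Regress:
  G ∩ del = {}  (empty — regression defined)
  G \ add = {at(lab), open(d_dock_hall)} \ {open(d_dock_hall)} = {at(lab)}
  ∪ pre   = {at(lab)} ∪ {have(k2), locked(d_dock_hall)}
          = {at(lab), have(k2), locked(d_dock_hall)}

== RESULT ==
["at(lab)", "have(k2)", "locked(d_dock_hall)"]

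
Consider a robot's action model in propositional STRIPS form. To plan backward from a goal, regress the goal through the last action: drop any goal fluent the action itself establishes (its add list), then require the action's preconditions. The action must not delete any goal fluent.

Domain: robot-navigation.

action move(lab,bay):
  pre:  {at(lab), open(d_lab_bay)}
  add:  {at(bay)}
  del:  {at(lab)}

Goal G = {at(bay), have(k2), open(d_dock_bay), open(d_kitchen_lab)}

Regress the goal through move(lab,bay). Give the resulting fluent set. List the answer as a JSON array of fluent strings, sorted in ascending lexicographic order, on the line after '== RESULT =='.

Compute (G \ add) ∪ pre:
  G ∩ del = {}  (empty — regression defined)
  G \ add = {at(bay), have(k2), open(d_dock_bay), open(d_kitchen_lab)} \ {at(bay)} = {have(k2), open(d_dock_bay), open(d_kitchen_lab)}
  ∪ pre   = {have(k2), open(d_dock_bay), open(d_kitchen_lab)} ∪ {at(lab), open(d_lab_bay)}
          = {at(lab), have(k2), open(d_dock_bay), open(d_kitchen_lab), open(d_lab_bay)}

== RESULT ==
["at(lab)", "have(k2)", "open(d_dock_bay)", "open(d_kitchen_lab)", "open(d_lab_bay)"]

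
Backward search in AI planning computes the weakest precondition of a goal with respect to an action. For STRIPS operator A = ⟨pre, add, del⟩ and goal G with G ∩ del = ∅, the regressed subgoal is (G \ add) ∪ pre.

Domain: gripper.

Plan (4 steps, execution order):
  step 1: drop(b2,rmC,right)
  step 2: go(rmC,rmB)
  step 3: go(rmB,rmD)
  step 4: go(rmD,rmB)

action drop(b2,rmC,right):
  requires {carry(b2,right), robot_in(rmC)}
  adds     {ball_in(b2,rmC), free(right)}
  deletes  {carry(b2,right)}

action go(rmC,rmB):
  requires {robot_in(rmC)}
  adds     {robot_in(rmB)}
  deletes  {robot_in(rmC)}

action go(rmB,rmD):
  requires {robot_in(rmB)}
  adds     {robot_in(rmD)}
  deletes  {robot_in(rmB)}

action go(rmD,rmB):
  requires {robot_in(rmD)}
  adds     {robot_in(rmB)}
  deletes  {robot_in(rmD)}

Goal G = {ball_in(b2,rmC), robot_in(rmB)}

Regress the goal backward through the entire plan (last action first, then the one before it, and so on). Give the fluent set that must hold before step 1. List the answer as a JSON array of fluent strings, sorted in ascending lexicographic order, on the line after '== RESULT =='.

Work backward from the goal:
  through step 4 (go(rmD,rmB)): drop {robot_in(rmB)}, keep {ball_in(b2,rmC)}, require {robot_in(rmD)}
    → {ball_in(b2,rmC), robot_in(rmD)}
  through step 3 (go(rmB,rmD)): drop {robot_in(rmD)}, keep {ball_in(b2,rmC)}, require {robot_in(rmB)}
    → {ball_in(b2,rmC), robot_in(rmB)}
  through step 2 (go(rmC,rmB)): drop {robot_in(rmB)}, keep {ball_in(b2,rmC)}, require {robot_in(rmC)}
    → {ball_in(b2,rmC), robot_in(rmC)}
  through step 1 (drop(b2,rmC,right)): drop {ball_in(b2,rmC)}, keep {robot_in(rmC)}, require {carry(b2,right), robot_in(rmC)}
    → {carry(b2,right), robot_in(rmC)}

== RESULT ==
["carry(b2,right)", "robot_in(rmC)"]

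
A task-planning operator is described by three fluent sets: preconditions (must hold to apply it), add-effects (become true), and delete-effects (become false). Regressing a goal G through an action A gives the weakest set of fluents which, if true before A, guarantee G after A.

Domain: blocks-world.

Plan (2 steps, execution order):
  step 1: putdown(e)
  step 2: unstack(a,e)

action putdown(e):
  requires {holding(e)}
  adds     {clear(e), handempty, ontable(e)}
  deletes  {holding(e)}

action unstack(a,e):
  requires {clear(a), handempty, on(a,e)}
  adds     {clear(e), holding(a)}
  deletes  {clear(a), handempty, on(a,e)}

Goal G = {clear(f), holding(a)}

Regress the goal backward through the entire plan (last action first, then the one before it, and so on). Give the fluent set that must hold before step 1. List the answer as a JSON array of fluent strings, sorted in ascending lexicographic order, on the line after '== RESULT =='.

Work backward from the goal:
  through step 2 (unstack(a,e)): drop {holding(a)}, keep {clear(f)}, require {clear(a), handempty, on(a,e)}
    → {clear(a), clear(f), handempty, on(a,e)}
  through step 1 (putdown(e)): drop {handempty}, keep {clear(a), clear(f), on(a,e)}, require {holding(e)}
    → {clear(a), clear(f), holding(e), on(a,e)}

== RESULT ==
["clear(a)", "clear(f)", "holding(e)", "on(a,e)"]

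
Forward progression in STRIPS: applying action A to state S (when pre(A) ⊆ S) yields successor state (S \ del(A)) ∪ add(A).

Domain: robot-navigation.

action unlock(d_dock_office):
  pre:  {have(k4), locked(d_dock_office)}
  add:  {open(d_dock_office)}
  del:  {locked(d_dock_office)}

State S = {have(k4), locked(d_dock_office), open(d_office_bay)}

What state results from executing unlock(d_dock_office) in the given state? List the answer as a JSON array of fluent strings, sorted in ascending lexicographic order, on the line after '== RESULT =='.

Progress:
  pre ⊆ S: {have(k4), locked(d_dock_office)} ⊆ S  — applicable
  S \ del = {have(k4), open(d_office_bay)}
  ∪ add   = {have(k4), open(d_dock_office), open(d_office_bay)}

== RESULT ==
["have(k4)", "open(d_dock_office)", "open(d_office_bay)"]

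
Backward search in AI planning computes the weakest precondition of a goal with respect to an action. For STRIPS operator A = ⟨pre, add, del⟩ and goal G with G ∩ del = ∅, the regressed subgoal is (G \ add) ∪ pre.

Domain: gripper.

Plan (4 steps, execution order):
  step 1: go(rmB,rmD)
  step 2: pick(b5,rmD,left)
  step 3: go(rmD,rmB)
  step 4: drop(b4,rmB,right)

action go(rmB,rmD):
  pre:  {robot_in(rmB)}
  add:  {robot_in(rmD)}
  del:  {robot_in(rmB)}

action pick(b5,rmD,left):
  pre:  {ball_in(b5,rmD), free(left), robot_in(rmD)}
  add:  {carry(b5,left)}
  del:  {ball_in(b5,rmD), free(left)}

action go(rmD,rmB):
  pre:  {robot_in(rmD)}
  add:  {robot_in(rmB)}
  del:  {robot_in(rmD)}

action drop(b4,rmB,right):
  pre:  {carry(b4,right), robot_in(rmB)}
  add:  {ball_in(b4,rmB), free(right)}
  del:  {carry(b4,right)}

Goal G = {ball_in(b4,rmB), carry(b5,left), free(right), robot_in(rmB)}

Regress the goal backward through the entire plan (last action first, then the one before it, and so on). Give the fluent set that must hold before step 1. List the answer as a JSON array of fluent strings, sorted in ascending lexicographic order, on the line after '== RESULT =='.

Regress step by step:
  through step 4 (drop(b4,rmB,right)): drop {ball_in(b4,rmB), free(right)}, keep {carry(b5,left), robot_in(rmB)}, require {carry(b4,right), robot_in(rmB)}
    → {carry(b4,right), carry(b5,left), robot_in(rmB)}
  through step 3 (go(rmD,rmB)): drop {robot_in(rmB)}, keep {carry(b4,right), carry(b5,left)}, require {robot_in(rmD)}
    → {carry(b4,right), carry(b5,left), robot_in(rmD)}
  through step 2 (pick(b5,rmD,left)): drop {carry(b5,left)}, keep {carry(b4,right), robot_in(rmD)}, require {ball_in(b5,rmD), free(left), robot_in(rmD)}
    → {ball_in(b5,rmD), carry(b4,right), free(left), robot_in(rmD)}
  through step 1 (go(rmB,rmD)): drop {robot_in(rmD)}, keep {ball_in(b5,rmD), carry(b4,right), free(left)}, require {robot_in(rmB)}
    → {ball_in(b5,rmD), carry(b4,right), free(left), robot_in(rmB)}

== RESULT ==
["ball_in(b5,rmD)", "carry(b4,right)", "free(left)", "robot_in(rmB)"]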